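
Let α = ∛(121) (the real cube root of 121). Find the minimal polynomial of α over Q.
m_α(x) = x^3 - 121

α satisfies α^3 = 121, so x^3 - 121 annihilates α. By the rational root test, a rational root p/q (in lowest terms) of x^3 - 121 would satisfy p^3 = 121 q^3, forcing q = 1 and p^3 = 121; but 121 is not a perfect cube, contradiction. A monic cubic over Q with no rational root is irreducible (any nontrivial factorization would include a linear factor). Hence x^3 - 121 is the minimal polynomial of α, and in particular [Q(α):Q] = 3.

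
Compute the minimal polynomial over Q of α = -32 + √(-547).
m_α(x) = x^2 + 64x + 1571

From α + 32 = √(-547), squaring gives (α + 32)^2 = -547, i.e. α^2 + 64α + 1024 = -547, so α^2 + 64α + 1571 = 0. The discriminant of x^2 + 64x + 1571 is (64)^2 - 4·(1571) = 4096 - 6284 = -2188, and 4·(-547) is not a perfect square in Q since -547 is squarefree and ≠ 1. Hence x^2 + 64x + 1571 is irreducible over Q and is the minimal polynomial of α.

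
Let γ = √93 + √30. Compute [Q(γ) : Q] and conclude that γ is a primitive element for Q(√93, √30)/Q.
[Q(γ) : Q] = 4 (equivalently, Q(γ) = Q(√93, √30))

Obviously Q(γ) ⊆ Q(√93, √30), and [Q(√93, √30):Q] = 4 (since 93, 30 are distinct squarefree integers > 1 with 2790 not a perfect square). To show equality we compute the minimal polynomial of γ. From γ = √93 + √30: γ^2 = 93 + 2√(2790) + 30 = 123 + 2√(2790), so γ^2 - 123 = 2√(2790); squaring, (γ^2 - 123)^2 = 4·2790, i.e. γ^4 - 246γ^2 + 15129 - 11160 = 0, i.e. γ^4 - 246γ^2 + 3969 = 0. So γ is a root of x^4 - 246x^2 + 3969. This polynomial is irreducible over Q: it has no rational root (each ±√93 ± √30 is irrational), and any factorization into two quadratics over Q would force √(2790) ∈ Q (pairing opposite roots) or √93, √30 ∈ Q (other pairings), all impossible. Hence [Q(γ):Q] = 4 = [Q(√93, √30):Q], so Q(γ) = Q(√93, √30).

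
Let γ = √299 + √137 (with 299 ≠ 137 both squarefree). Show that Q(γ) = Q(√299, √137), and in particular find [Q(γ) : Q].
[Q(γ) : Q] = 4 (equivalently, Q(γ) = Q(√299, √137))

Obviously Q(γ) ⊆ Q(√299, √137), and [Q(√299, √137):Q] = 4 (since 299, 137 are distinct squarefree integers > 1 with 40963 not a perfect square). To show equality we compute the minimal polynomial of γ. From γ = √299 + √137: γ^2 = 299 + 2√(40963) + 137 = 436 + 2√(40963), so γ^2 - 436 = 2√(40963); squaring, (γ^2 - 436)^2 = 4·40963, i.e. γ^4 - 872γ^2 + 190096 - 163852 = 0, i.e. γ^4 - 872γ^2 + 26244 = 0. So γ is a root of x^4 - 872x^2 + 26244. This polynomial is irreducible over Q: it has no rational root (each ±√299 ± √137 is irrational), and any factorization into two quadratics over Q would force √(40963) ∈ Q (pairing opposite roots) or √299, √137 ∈ Q (other pairings), all impossible. Hence [Q(γ):Q] = 4 = [Q(√299, √137):Q], so Q(γ) = Q(√299, √137).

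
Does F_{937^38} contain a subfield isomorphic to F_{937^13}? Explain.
No: F_{937^13} is not a subfield of F_{937^38}

F_{p^m} embeds in F_{p^n} iff m | n. Here 13 ∤ 38 (since 38 = 2·13 + 12 with remainder 12 ≠ 0), so F_{937^13} is not a subfield of F_{937^38}. Equivalently: if it were, the tower law would give 13 = [F_{937^13}:F_937] dividing [F_{937^38}:F_937] = 38, contradiction.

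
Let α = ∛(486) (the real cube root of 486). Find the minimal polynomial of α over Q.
m_α(x) = x^3 - 486

α satisfies α^3 = 486, so x^3 - 486 annihilates α. By the rational root test, a rational root p/q (in lowest terms) of x^3 - 486 would satisfy p^3 = 486 q^3, forcing q = 1 and p^3 = 486; but 486 is not a perfect cube, contradiction. A monic cubic over Q with no rational root is irreducible (any nontrivial factorization would include a linear factor). Hence x^3 - 486 is the minimal polynomial of α, and in particular [Q(α):Q] = 3.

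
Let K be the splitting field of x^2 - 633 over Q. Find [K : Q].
[K : Q] = 2

f(x) = x^2 - 633 factors as (x - √633)(x + √633). The splitting field is K = Q(√633). Since 633 is squarefree and > 1, it is not a perfect square, so x^2 - 633 is irreducible over Q and [Q(√633) : Q] = 2. Hence [K : Q] = 2.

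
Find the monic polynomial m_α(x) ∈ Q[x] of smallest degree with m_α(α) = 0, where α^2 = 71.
m_α(x) = x^2 - 71

α satisfies α^2 - 71 = 0, so x^2 - 71 annihilates α. Since d = 71 is squarefree and ≠ 1, it is not a perfect square in Q, so x^2 - 71 has no rational root and is therefore irreducible over Q (a degree-2 polynomial over a field is irreducible iff it has no root). Hence m_α(x) = x^2 - 71.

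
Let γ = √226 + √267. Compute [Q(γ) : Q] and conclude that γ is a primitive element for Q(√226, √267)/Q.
[Q(γ) : Q] = 4 (equivalently, Q(γ) = Q(√226, √267))

Obviously Q(γ) ⊆ Q(√226, √267), and [Q(√226, √267):Q] = 4 (since 226, 267 are distinct squarefree integers > 1 with 60342 not a perfect square). To show equality we compute the minimal polynomial of γ. From γ = √226 + √267: γ^2 = 226 + 2√(60342) + 267 = 493 + 2√(60342), so γ^2 - 493 = 2√(60342); squaring, (γ^2 - 493)^2 = 4·60342, i.e. γ^4 - 986γ^2 + 243049 - 241368 = 0, i.e. γ^4 - 986γ^2 + 1681 = 0. So γ is a root of x^4 - 986x^2 + 1681. This polynomial is irreducible over Q: it has no rational root (each ±√226 ± √267 is irrational), and any factorization into two quadratics over Q would force √(60342) ∈ Q (pairing opposite roots) or √226, √267 ∈ Q (other pairings), all impossible. Hence [Q(γ):Q] = 4 = [Q(√226, √267):Q], so Q(γ) = Q(√226, √267).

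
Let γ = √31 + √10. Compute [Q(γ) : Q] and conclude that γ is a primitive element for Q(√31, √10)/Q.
[Q(γ) : Q] = 4 (equivalently, Q(γ) = Q(√31, √10))

Obviously Q(γ) ⊆ Q(√31, √10), and [Q(√31, √10):Q] = 4 (since 31, 10 are distinct squarefree integers > 1 with 310 not a perfect square). To show equality we compute the minimal polynomial of γ. From γ = √31 + √10: γ^2 = 31 + 2√(310) + 10 = 41 + 2√(310), so γ^2 - 41 = 2√(310); squaring, (γ^2 - 41)^2 = 4·310, i.e. γ^4 - 82γ^2 + 1681 - 1240 = 0, i.e. γ^4 - 82γ^2 + 441 = 0. So γ is a root of x^4 - 82x^2 + 441. This polynomial is irreducible over Q: it has no rational root (each ±√31 ± √10 is irrational), and any factorization into two quadratics over Q would force √(310) ∈ Q (pairing opposite roots) or √31, √10 ∈ Q (other pairings), all impossible. Hence [Q(γ):Q] = 4 = [Q(√31, √10):Q], so Q(γ) = Q(√31, √10).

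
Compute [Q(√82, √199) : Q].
[Q(√82, √199) : Q] = 4

[Q(√82):Q] = 2 (min poly x^2 - 82, irreducible since 82 is squarefree > 1). For the top step, suppose √199 ∈ Q(√82), say √199 = c + d√82 with c, d ∈ Q. Squaring: 199 = c^2 + 82d^2 + 2cd√82. Since √82 ∉ Q this forces 2cd = 0. If d = 0 then √199 = c ∈ Q, contradicting 199 squarefree > 1. If c = 0 then 199 = 82d^2, so 82·199 = (82d)^2 is a perfect square in Q — but 82·199 = 16318 is not a perfect square (since 82 and 199 are distinct squarefree integers). Contradiction. Hence √199 ∉ Q(√82), so x^2 - 199 stays irreducible over Q(√82) and [Q(√82, √199) : Q(√82)] = 2. By the tower law, [Q(√82, √199) : Q] = 2 · 2 = 4.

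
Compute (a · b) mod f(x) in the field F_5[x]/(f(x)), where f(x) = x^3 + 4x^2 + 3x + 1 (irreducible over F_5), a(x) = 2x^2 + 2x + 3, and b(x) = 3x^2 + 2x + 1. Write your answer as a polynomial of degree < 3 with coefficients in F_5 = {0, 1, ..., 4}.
a · b ≡ 3x^2 + 4x + 2 (mod f(x))

Multiply in F_5[x]: a(x)·b(x) = (2x^2 + 2x + 3)·(3x^2 + 2x + 1) = x^4 + 3x + 3. This has degree ≥ 3, so divide by f(x) over F_5: x^4 + 3x + 3 = (x + 1)·(x^3 + 4x^2 + 3x + 1) + (3x^2 + 4x + 2). Hence a·b ≡ 3x^2 + 4x + 2 (mod f). (F_5[x]/(f) is a field with 5^3 = 125 elements since f is irreducible of degree 3.)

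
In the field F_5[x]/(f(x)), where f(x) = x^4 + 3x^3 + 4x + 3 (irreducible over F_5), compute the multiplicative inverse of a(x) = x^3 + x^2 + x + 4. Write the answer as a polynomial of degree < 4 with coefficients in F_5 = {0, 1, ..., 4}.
a(x)^(-1) ≡ 2x^3 + x + 4 (mod f(x))

Since f is irreducible over F_5, F_5[x]/(f) is a field and a(x) ≠ 0 has an inverse. Apply the extended Euclidean algorithm to f(x) and a(x) in F_5[x]: f(x) = (x + 2)·a(x) + (2x^2 + 3x);  a(x) = (3x + 1)·(2x^2 + 3x) + (3x + 4);  (2x^2 + 3x) = (4x + 4)·(3x + 4) + (4). The last nonzero remainder is the constant 4 = gcd(f, a) in F_5. Back-substituting through the division chain expresses 4 = s(x)·a(x) + t(x)·f(x) with s(x) ≡ 3x^3 + 4x + 1 (mod f), so (3x^3 + 4x + 1)·a(x) ≡ 4 (mod f). Multiplying by 4^(-1) ≡ 4 in F_5 gives a(x)^(-1) ≡ 4·(3x^3 + 4x + 1) ≡ 2x^3 + x + 4 (mod f). Check: (x^3 + x^2 + x + 4)·(2x^3 + x + 4) = 2x^6 + 2x^5 + 3x^4 + 3x^3 + 3x + 1 ≡ 1 (mod x^4 + 3x^3 + 4x + 3).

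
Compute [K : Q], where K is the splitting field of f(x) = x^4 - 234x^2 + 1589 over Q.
[K : Q] = 4

Solving the quadratic in x^2: x^2 = (234 ± √(234^2 - 4·1589))/2 = (234 ± √48400)/2 = (234 ± 220)/2, giving x^2 = 227 or x^2 = 7. So f(x) = (x^2 - 227)(x^2 - 7) and the roots of f are ±√227, ±√7. Hence the splitting field is K = Q(√227, √7). Since 227 and 7 are distinct squarefree integers > 1, their product 1589 is not a perfect square, so √7 ∉ Q(√227). By the tower law [K:Q] = [Q(√227,√7):Q(√227)] · [Q(√227):Q] = 2 · 2 = 4.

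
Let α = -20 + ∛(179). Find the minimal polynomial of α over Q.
m_α(x) = x^3 + 60x^2 + 1200x + 7821

Set β = α + 20 = ∛(179), so β^3 = 179. Then (α + 20)^3 - 179 = 0, i.e. α is a root of g(x) = (x + 20)^3 - 179 = x^3 + 60x^2 + 1200x + 7821. Since g(x) = h(x + 20) where h(x) = x^3 - 179, and h is irreducible over Q (because 179 is not a perfect cube, so h has no rational root, and a monic cubic with no rational root is irreducible), g is also irreducible (irreducibility is preserved under the substitution x → x + 20). Hence m_α(x) = x^3 + 60x^2 + 1200x + 7821.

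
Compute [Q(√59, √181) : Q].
[Q(√59, √181) : Q] = 4

[Q(√59):Q] = 2 (min poly x^2 - 59, irreducible since 59 is squarefree > 1). For the top step, suppose √181 ∈ Q(√59), say √181 = c + d√59 with c, d ∈ Q. Squaring: 181 = c^2 + 59d^2 + 2cd√59. Since √59 ∉ Q this forces 2cd = 0. If d = 0 then √181 = c ∈ Q, contradicting 181 squarefree > 1. If c = 0 then 181 = 59d^2, so 59·181 = (59d)^2 is a perfect square in Q — but 59·181 = 10679 is not a perfect square (since 59 and 181 are distinct squarefree integers). Contradiction. Hence √181 ∉ Q(√59), so x^2 - 181 stays irreducible over Q(√59) and [Q(√59, √181) : Q(√59)] = 2. By the tower law, [Q(√59, √181) : Q] = 2 · 2 = 4.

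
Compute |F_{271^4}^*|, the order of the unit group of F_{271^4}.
|F_{271^4}^*| = 5393580480

F_{271^4} has 271^4 = 5393580481 elements; its multiplicative group consists of all nonzero elements, so |F_{271^4}^*| = 5393580481 - 1 = 5393580480. (It is cyclic since any finite subgroup of the multiplicative group of a field is cyclic.)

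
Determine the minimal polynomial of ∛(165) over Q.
m_α(x) = x^3 - 165

α satisfies α^3 = 165, so x^3 - 165 annihilates α. By the rational root test, a rational root p/q (in lowest terms) of x^3 - 165 would satisfy p^3 = 165 q^3, forcing q = 1 and p^3 = 165; but 165 is not a perfect cube, contradiction. A monic cubic over Q with no rational root is irreducible (any nontrivial factorization would include a linear factor). Hence x^3 - 165 is the minimal polynomial of α, and in particular [Q(α):Q] = 3.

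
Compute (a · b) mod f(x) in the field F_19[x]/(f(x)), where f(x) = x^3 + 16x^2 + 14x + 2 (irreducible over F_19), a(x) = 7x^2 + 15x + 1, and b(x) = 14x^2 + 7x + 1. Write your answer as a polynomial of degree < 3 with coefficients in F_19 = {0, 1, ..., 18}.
a · b ≡ 14x^2 + 7x + 16 (mod f(x))

Multiply in F_19[x]: a(x)·b(x) = (7x^2 + 15x + 1)·(14x^2 + 7x + 1) = 3x^4 + 12x^3 + 12x^2 + 3x + 1. This has degree ≥ 3, so divide by f(x) over F_19: 3x^4 + 12x^3 + 12x^2 + 3x + 1 = (3x + 2)·(x^3 + 16x^2 + 14x + 2) + (14x^2 + 7x + 16). Hence a·b ≡ 14x^2 + 7x + 16 (mod f). (F_19[x]/(f) is a field with 19^3 = 6859 elements since f is irreducible of degree 3.)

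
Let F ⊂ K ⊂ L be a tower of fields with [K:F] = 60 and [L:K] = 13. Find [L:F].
[L:F] = 780

The tower law says that for any tower of field extensions F ⊂ K ⊂ L with finite degrees, [L:F] = [L:K] · [K:F]. Here this gives [L:F] = 13 · 60 = 780.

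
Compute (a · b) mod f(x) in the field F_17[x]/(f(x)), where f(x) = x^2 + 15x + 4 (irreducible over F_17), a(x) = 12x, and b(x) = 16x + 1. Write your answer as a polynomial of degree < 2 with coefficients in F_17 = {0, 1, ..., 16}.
a · b ≡ 5x + 14 (mod f(x))

Multiply in F_17[x]: a(x)·b(x) = (12x)·(16x + 1) = 5x^2 + 12x. This has degree ≥ 2, so divide by f(x) over F_17: 5x^2 + 12x = (5)·(x^2 + 15x + 4) + (5x + 14). Hence a·b ≡ 5x + 14 (mod f). (F_17[x]/(f) is a field with 17^2 = 289 elements since f is irreducible of degree 2.)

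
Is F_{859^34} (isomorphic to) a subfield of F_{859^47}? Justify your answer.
No: F_{859^34} is not a subfield of F_{859^47}

F_{p^m} embeds in F_{p^n} iff m | n. Here 34 ∤ 47 (since 47 = 1·34 + 13 with remainder 13 ≠ 0), so F_{859^34} is not a subfield of F_{859^47}. Equivalently: if it were, the tower law would give 34 = [F_{859^34}:F_859] dividing [F_{859^47}:F_859] = 47, contradiction.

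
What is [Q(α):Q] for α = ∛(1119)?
[Q(α):Q] = 3

The minimal polynomial of α is x^3 - 1119, irreducible over Q since 1119 is not a perfect cube (so x^3 - 1119 has no rational root). Hence [Q(α):Q] = deg(m_α) = 3.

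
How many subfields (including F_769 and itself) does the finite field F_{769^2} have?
F_{769^2} has 2 subfields

The subfields of F_{p^n} are exactly the fields F_{p^d} for d | n (each is the fixed field of the unique index-d subgroup of Gal(F_{p^n}/F_p) ≅ Z/nZ). The divisors of n = 2 are {1, 2}, giving 2 subfields: F_{769^1}, F_{769^2}.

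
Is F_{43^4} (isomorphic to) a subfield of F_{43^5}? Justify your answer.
No: F_{43^4} is not a subfield of F_{43^5}

F_{p^m} embeds in F_{p^n} iff m | n. Here 4 ∤ 5 (since 5 = 1·4 + 1 with remainder 1 ≠ 0), so F_{43^4} is not a subfield of F_{43^5}. Equivalently: if it were, the tower law would give 4 = [F_{43^4}:F_43] dividing [F_{43^5}:F_43] = 5, contradiction.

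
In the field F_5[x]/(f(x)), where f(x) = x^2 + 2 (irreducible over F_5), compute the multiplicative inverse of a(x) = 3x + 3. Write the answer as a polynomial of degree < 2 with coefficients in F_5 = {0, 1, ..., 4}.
a(x)^(-1) ≡ x + 4 (mod f(x))

Since f is irreducible over F_5, F_5[x]/(f) is a field and a(x) ≠ 0 has an inverse. Apply the extended Euclidean algorithm to f(x) and a(x) in F_5[x]: f(x) = (2x + 3)·a(x) + (3). The last nonzero remainder is the constant 3 = gcd(f, a) in F_5. Back-substituting through the division chain expresses 3 = s(x)·a(x) + t(x)·f(x) with s(x) ≡ 3x + 2 (mod f), so (3x + 2)·a(x) ≡ 3 (mod f). Multiplying by 3^(-1) ≡ 2 in F_5 gives a(x)^(-1) ≡ 2·(3x + 2) ≡ x + 4 (mod f). Check: (3x + 3)·(x + 4) = 3x^2 + 2 ≡ 1 (mod x^2 + 2).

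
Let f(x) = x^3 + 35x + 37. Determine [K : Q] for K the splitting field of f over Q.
[K : Q] = 6

By the rational root test, any rational root of the monic integer polynomial f(x) = x^3 + 35x + 37 must be an integer dividing the constant term 37, i.e. one of ±{1, 37}. Evaluating: f(1) = 73, f(-1) = 1, f(37) = 51985, f(-37) = -51911; none is 0, so f has no rational root and is therefore irreducible over Q (a cubic with no linear factor over a field is irreducible). For an irreducible cubic, the Galois group is A_3 or S_3 according as the discriminant disc(f) = -4a^3 - 27b^2 = -4·(35)^3 - 27·(37)^2 = -208463 is or is not a square in Q. Here disc(f) = -208463 is not a perfect square in Q, so the Galois group of f over Q is not contained in A_3 and must be all of S_3. The splitting field has degree |S_3| = 6 over Q, so [K : Q] = 6.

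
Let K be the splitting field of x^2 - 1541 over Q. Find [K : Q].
[K : Q] = 2

f(x) = x^2 - 1541 factors as (x - √1541)(x + √1541). The splitting field is K = Q(√1541). Since 1541 is squarefree and > 1, it is not a perfect square, so x^2 - 1541 is irreducible over Q and [Q(√1541) : Q] = 2. Hence [K : Q] = 2.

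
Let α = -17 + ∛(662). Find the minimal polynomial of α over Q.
m_α(x) = x^3 + 51x^2 + 867x + 4251

Set β = α + 17 = ∛(662), so β^3 = 662. Then (α + 17)^3 - 662 = 0, i.e. α is a root of g(x) = (x + 17)^3 - 662 = x^3 + 51x^2 + 867x + 4251. Since g(x) = h(x + 17) where h(x) = x^3 - 662, and h is irreducible over Q (because 662 is not a perfect cube, so h has no rational root, and a monic cubic with no rational root is irreducible), g is also irreducible (irreducibility is preserved under the substitution x → x + 17). Hence m_α(x) = x^3 + 51x^2 + 867x + 4251.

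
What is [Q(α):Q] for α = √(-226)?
[Q(α):Q] = 2

[Q(α):Q] equals the degree of the minimal polynomial of α. Here α^2 = -226 and x^2 + 226 is irreducible (d = -226 is squarefree, ≠ 1, hence not a square), so deg(m_α) = 2. Thus [Q(α):Q] = 2.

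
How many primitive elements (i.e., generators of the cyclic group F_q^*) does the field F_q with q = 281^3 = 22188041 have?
There are φ(22188040) = 7527168 primitive elements

F_q^* is cyclic of order q - 1 = 22188040. A cyclic group of order m has exactly φ(m) generators. Here m = 22188040 = 2^3 · 5 · 7 · 109 · 727, so the number of primitive elements is φ(22188040) = 7527168.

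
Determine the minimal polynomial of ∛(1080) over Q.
m_α(x) = x^3 - 1080

α satisfies α^3 = 1080, so x^3 - 1080 annihilates α. By the rational root test, a rational root p/q (in lowest terms) of x^3 - 1080 would satisfy p^3 = 1080 q^3, forcing q = 1 and p^3 = 1080; but 1080 is not a perfect cube, contradiction. A monic cubic over Q with no rational root is irreducible (any nontrivial factorization would include a linear factor). Hence x^3 - 1080 is the minimal polynomial of α, and in particular [Q(α):Q] = 3.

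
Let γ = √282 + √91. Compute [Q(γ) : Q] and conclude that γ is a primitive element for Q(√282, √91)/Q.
[Q(γ) : Q] = 4 (equivalently, Q(γ) = Q(√282, √91))

Obviously Q(γ) ⊆ Q(√282, √91), and [Q(√282, √91):Q] = 4 (since 282, 91 are distinct squarefree integers > 1 with 25662 not a perfect square). To show equality we compute the minimal polynomial of γ. From γ = √282 + √91: γ^2 = 282 + 2√(25662) + 91 = 373 + 2√(25662), so γ^2 - 373 = 2√(25662); squaring, (γ^2 - 373)^2 = 4·25662, i.e. γ^4 - 746γ^2 + 139129 - 102648 = 0, i.e. γ^4 - 746γ^2 + 36481 = 0. So γ is a root of x^4 - 746x^2 + 36481. This polynomial is irreducible over Q: it has no rational root (each ±√282 ± √91 is irrational), and any factorization into two quadratics over Q would force √(25662) ∈ Q (pairing opposite roots) or √282, √91 ∈ Q (other pairings), all impossible. Hence [Q(γ):Q] = 4 = [Q(√282, √91):Q], so Q(γ) = Q(√282, √91).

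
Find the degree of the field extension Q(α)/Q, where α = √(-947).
[Q(α):Q] = 2

[Q(α):Q] equals the degree of the minimal polynomial of α. Here α^2 = -947 and x^2 + 947 is irreducible (d = -947 is squarefree, ≠ 1, hence not a square), so deg(m_α) = 2. Thus [Q(α):Q] = 2.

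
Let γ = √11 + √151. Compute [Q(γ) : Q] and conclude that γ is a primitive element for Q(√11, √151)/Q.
[Q(γ) : Q] = 4 (equivalently, Q(γ) = Q(√11, √151))

Obviously Q(γ) ⊆ Q(√11, √151), and [Q(√11, √151):Q] = 4 (since 11, 151 are distinct squarefree integers > 1 with 1661 not a perfect square). To show equality we compute the minimal polynomial of γ. From γ = √11 + √151: γ^2 = 11 + 2√(1661) + 151 = 162 + 2√(1661), so γ^2 - 162 = 2√(1661); squaring, (γ^2 - 162)^2 = 4·1661, i.e. γ^4 - 324γ^2 + 26244 - 6644 = 0, i.e. γ^4 - 324γ^2 + 19600 = 0. So γ is a root of x^4 - 324x^2 + 19600. This polynomial is irreducible over Q: it has no rational root (each ±√11 ± √151 is irrational), and any factorization into two quadratics over Q would force √(1661) ∈ Q (pairing opposite roots) or √11, √151 ∈ Q (other pairings), all impossible. Hence [Q(γ):Q] = 4 = [Q(√11, √151):Q], so Q(γ) = Q(√11, √151).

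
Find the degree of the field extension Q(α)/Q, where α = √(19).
[Q(α):Q] = 2

[Q(α):Q] equals the degree of the minimal polynomial of α. Here α^2 = 19 and x^2 - 19 is irreducible (d = 19 is squarefree, ≠ 1, hence not a square), so deg(m_α) = 2. Thus [Q(α):Q] = 2.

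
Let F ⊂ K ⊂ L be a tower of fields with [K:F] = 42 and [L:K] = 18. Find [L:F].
[L:F] = 756

The tower law says that for any tower of field extensions F ⊂ K ⊂ L with finite degrees, [L:F] = [L:K] · [K:F]. Here this gives [L:F] = 18 · 42 = 756.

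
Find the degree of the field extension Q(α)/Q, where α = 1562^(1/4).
[Q(α):Q] = 4

α is a root of x^4 - 1562. By Eisenstein's criterion at the prime p = 2 (which divides the constant term 1562 but p^2 = 4 does not, since 1562 is squarefree), x^4 - 1562 is irreducible over Q. Hence [Q(α):Q] = 4.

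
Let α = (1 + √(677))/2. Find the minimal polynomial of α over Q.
m_α(x) = x^2 - x - 169

From 2α - 1 = √(677), squaring gives (2α - 1)^2 = 677, i.e. 4α^2 - 4α + 1 = 677, so α^2 - α + (1 - 677)/4 = 0. Since 677 ≡ 1 (mod 4), (1 - 677)/4 = -169 ∈ Z. The polynomial x^2 - x - 169 has discriminant 1 - 4·(-169) = 677, which is not a perfect square in Q (d = 677 is squarefree and ≠ 1), so x^2 - x - 169 is irreducible over Q. It is the minimal polynomial of α.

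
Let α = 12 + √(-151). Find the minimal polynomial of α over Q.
m_α(x) = x^2 - 24x + 295

From α - 12 = √(-151), squaring gives (α - 12)^2 = -151, i.e. α^2 - 24α + 144 = -151, so α^2 - 24α + 295 = 0. The discriminant of x^2 - 24x + 295 is (-24)^2 - 4·(295) = 576 - 1180 = -604, and 4·(-151) is not a perfect square in Q since -151 is squarefree and ≠ 1. Hence x^2 - 24x + 295 is irreducible over Q and is the minimal polynomial of α.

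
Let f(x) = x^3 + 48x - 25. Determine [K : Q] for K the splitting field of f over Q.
[K : Q] = 6

By the rational root test, any rational root of the monic integer polynomial f(x) = x^3 + 48x - 25 must be an integer dividing the constant term -25, i.e. one of ±{1, 5, 25}. Evaluating: f(1) = 24, f(-1) = -74, f(5) = 340, f(-5) = -390, f(25) = 16800, f(-25) = -16850; none is 0, so f has no rational root and is therefore irreducible over Q (a cubic with no linear factor over a field is irreducible). For an irreducible cubic, the Galois group is A_3 or S_3 according as the discriminant disc(f) = -4a^3 - 27b^2 = -4·(48)^3 - 27·(-25)^2 = -459243 is or is not a square in Q. Here disc(f) = -459243 is not a perfect square in Q, so the Galois group of f over Q is not contained in A_3 and must be all of S_3. The splitting field has degree |S_3| = 6 over Q, so [K : Q] = 6.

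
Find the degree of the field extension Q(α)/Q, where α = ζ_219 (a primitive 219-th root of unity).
[Q(α):Q] = 144

The minimal polynomial of ζ_219 over Q is the 219-th cyclotomic polynomial Φ_219(x), which is irreducible over Q and has degree φ(219) = 144. Hence [Q(α):Q] = φ(219) = 144.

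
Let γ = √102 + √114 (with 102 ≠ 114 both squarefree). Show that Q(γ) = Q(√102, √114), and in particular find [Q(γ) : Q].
[Q(γ) : Q] = 4 (equivalently, Q(γ) = Q(√102, √114))

Obviously Q(γ) ⊆ Q(√102, √114), and [Q(√102, √114):Q] = 4 (since 102, 114 are distinct squarefree integers > 1 with 11628 not a perfect square). To show equality we compute the minimal polynomial of γ. From γ = √102 + √114: γ^2 = 102 + 2√(11628) + 114 = 216 + 2√(11628), so γ^2 - 216 = 2√(11628); squaring, (γ^2 - 216)^2 = 4·11628, i.e. γ^4 - 432γ^2 + 46656 - 46512 = 0, i.e. γ^4 - 432γ^2 + 144 = 0. So γ is a root of x^4 - 432x^2 + 144. This polynomial is irreducible over Q: it has no rational root (each ±√102 ± √114 is irrational), and any factorization into two quadratics over Q would force √(11628) ∈ Q (pairing opposite roots) or √102, √114 ∈ Q (other pairings), all impossible. Hence [Q(γ):Q] = 4 = [Q(√102, √114):Q], so Q(γ) = Q(√102, √114).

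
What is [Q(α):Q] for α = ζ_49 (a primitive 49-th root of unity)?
[Q(α):Q] = 42

The minimal polynomial of ζ_49 over Q is the 49-th cyclotomic polynomial Φ_49(x), which is irreducible over Q and has degree φ(49) = 42. Hence [Q(α):Q] = φ(49) = 42.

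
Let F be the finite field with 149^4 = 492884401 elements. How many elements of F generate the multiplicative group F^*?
There are φ(492884400) = 120176640 primitive elements

F_q^* is cyclic of order q - 1 = 492884400. A cyclic group of order m has exactly φ(m) generators. Here m = 492884400 = 2^4 · 3 · 5^2 · 17 · 37 · 653, so the number of primitive elements is φ(492884400) = 120176640.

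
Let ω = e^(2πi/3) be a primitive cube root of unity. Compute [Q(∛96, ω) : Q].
[Q(∛96, ω) : Q] = 6

[Q(∛96):Q] = 3 (min poly x^3 - 96, irreducible since 96 is not a perfect cube). [Q(ω):Q] = 2 (min poly x^2 + x + 1). Since Q(∛96) ⊂ R and ω ∉ R, we have ω ∉ Q(∛96), so x^2 + x + 1 remains irreducible over Q(∛96) and [Q(∛96, ω) : Q(∛96)] = 2. By the tower law, [Q(∛96, ω) : Q] = 3 · 2 = 6. (In fact Q(∛96, ω) is the splitting field of x^3 - 96 over Q.)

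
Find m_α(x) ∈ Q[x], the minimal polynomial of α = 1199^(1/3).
m_α(x) = x^3 - 1199

α satisfies α^3 = 1199, so x^3 - 1199 annihilates α. By the rational root test, a rational root p/q (in lowest terms) of x^3 - 1199 would satisfy p^3 = 1199 q^3, forcing q = 1 and p^3 = 1199; but 1199 is not a perfect cube, contradiction. A monic cubic over Q with no rational root is irreducible (any nontrivial factorization would include a linear factor). Hence x^3 - 1199 is the minimal polynomial of α, and in particular [Q(α):Q] = 3.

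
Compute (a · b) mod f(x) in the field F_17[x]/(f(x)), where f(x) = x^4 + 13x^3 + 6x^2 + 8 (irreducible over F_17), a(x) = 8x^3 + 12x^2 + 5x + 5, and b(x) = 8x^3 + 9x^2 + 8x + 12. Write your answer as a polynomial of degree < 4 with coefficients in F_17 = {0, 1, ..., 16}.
a · b ≡ 4x^3 + 8x^2 + 6x + 6 (mod f(x))

Multiply in F_17[x]: a(x)·b(x) = (8x^3 + 12x^2 + 5x + 5)·(8x^3 + 9x^2 + 8x + 12) = 13x^6 + 15x^5 + 8x^4 + 5x^3 + 8x^2 + 15x + 9. This has degree ≥ 4, so divide by f(x) over F_17: 13x^6 + 15x^5 + 8x^4 + 5x^3 + 8x^2 + 15x + 9 = (13x^2 + 16x + 11)·(x^4 + 13x^3 + 6x^2 + 8) + (4x^3 + 8x^2 + 6x + 6). Hence a·b ≡ 4x^3 + 8x^2 + 6x + 6 (mod f). (F_17[x]/(f) is a field with 17^4 = 83521 elements since f is irreducible of degree 4.)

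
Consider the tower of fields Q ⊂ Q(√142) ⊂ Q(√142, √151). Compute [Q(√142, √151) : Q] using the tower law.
[Q(√142, √151) : Q] = 4

[Q(√142):Q] = 2 (min poly x^2 - 142, irreducible since 142 is squarefree > 1). For the top step, suppose √151 ∈ Q(√142), say √151 = c + d√142 with c, d ∈ Q. Squaring: 151 = c^2 + 142d^2 + 2cd√142. Since √142 ∉ Q this forces 2cd = 0. If d = 0 then √151 = c ∈ Q, contradicting 151 squarefree > 1. If c = 0 then 151 = 142d^2, so 142·151 = (142d)^2 is a perfect square in Q — but 142·151 = 21442 is not a perfect square (since 142 and 151 are distinct squarefree integers). Contradiction. Hence √151 ∉ Q(√142), so x^2 - 151 stays irreducible over Q(√142) and [Q(√142, √151) : Q(√142)] = 2. By the tower law, [Q(√142, √151) : Q] = 2 · 2 = 4.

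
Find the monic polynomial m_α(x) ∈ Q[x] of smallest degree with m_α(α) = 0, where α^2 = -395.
m_α(x) = x^2 + 395

α satisfies α^2 + 395 = 0, so x^2 + 395 annihilates α. Since d = -395 is squarefree and ≠ 1, it is not a perfect square in Q, so x^2 + 395 has no rational root and is therefore irreducible over Q (a degree-2 polynomial over a field is irreducible iff it has no root). Hence m_α(x) = x^2 + 395.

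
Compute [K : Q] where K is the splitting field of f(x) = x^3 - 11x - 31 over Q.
[K : Q] = 6

By the rational root test, any rational root of the monic integer polynomial f(x) = x^3 - 11x - 31 must be an integer dividing the constant term -31, i.e. one of ±{1, 31}. Evaluating: f(1) = -41, f(-1) = -21, f(31) = 29419, f(-31) = -29481; none is 0, so f has no rational root and is therefore irreducible over Q (a cubic with no linear factor over a field is irreducible). For an irreducible cubic, the Galois group is A_3 or S_3 according as the discriminant disc(f) = -4a^3 - 27b^2 = -4·(-11)^3 - 27·(-31)^2 = -20623 is or is not a square in Q. Here disc(f) = -20623 is not a perfect square in Q, so the Galois group of f over Q is not contained in A_3 and must be all of S_3. The splitting field has degree |S_3| = 6 over Q, so [K : Q] = 6.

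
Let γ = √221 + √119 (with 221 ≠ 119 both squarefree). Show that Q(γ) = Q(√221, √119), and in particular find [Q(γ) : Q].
[Q(γ) : Q] = 4 (equivalently, Q(γ) = Q(√221, √119))

Obviously Q(γ) ⊆ Q(√221, √119), and [Q(√221, √119):Q] = 4 (since 221, 119 are distinct squarefree integers > 1 with 26299 not a perfect square). To show equality we compute the minimal polynomial of γ. From γ = √221 + √119: γ^2 = 221 + 2√(26299) + 119 = 340 + 2√(26299), so γ^2 - 340 = 2√(26299); squaring, (γ^2 - 340)^2 = 4·26299, i.e. γ^4 - 680γ^2 + 115600 - 105196 = 0, i.e. γ^4 - 680γ^2 + 10404 = 0. So γ is a root of x^4 - 680x^2 + 10404. This polynomial is irreducible over Q: it has no rational root (each ±√221 ± √119 is irrational), and any factorization into two quadratics over Q would force √(26299) ∈ Q (pairing opposite roots) or √221, √119 ∈ Q (other pairings), all impossible. Hence [Q(γ):Q] = 4 = [Q(√221, √119):Q], so Q(γ) = Q(√221, √119).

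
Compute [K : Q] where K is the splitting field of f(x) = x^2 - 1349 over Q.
[K : Q] = 2

f(x) = x^2 - 1349 factors as (x - √1349)(x + √1349). The splitting field is K = Q(√1349). Since 1349 is squarefree and > 1, it is not a perfect square, so x^2 - 1349 is irreducible over Q and [Q(√1349) : Q] = 2. Hence [K : Q] = 2.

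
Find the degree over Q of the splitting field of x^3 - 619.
[K : Q] = 6

The roots of x^3 - 619 are ∛619, ω∛619, ω^2∛619 where ω = e^(2πi/3) is a primitive cube root of unity, so K = Q(∛619, ω). Now [Q(∛619):Q] = 3 (since 619 is not a perfect cube, x^3 - 619 is irreducible) and [Q(ω):Q] = 2. Both 2 and 3 divide [K:Q], and [K:Q] ≤ 3·2 = 6, so [K:Q] = 6. (Equivalently: Q(∛619) ⊂ R but ω ∉ R, so [K : Q(∛619)] = 2.)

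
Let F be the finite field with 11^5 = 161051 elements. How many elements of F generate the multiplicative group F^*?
There are φ(161050) = 64400 primitive elements

F_q^* is cyclic of order q - 1 = 161050. A cyclic group of order m has exactly φ(m) generators. Here m = 161050 = 2 · 5^2 · 3221, so the number of primitive elements is φ(161050) = 64400.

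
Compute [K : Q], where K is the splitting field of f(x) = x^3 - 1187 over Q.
[K : Q] = 6

The roots of x^3 - 1187 are ∛1187, ω∛1187, ω^2∛1187 where ω = e^(2πi/3) is a primitive cube root of unity, so K = Q(∛1187, ω). Now [Q(∛1187):Q] = 3 (since 1187 is not a perfect cube, x^3 - 1187 is irreducible) and [Q(ω):Q] = 2. Both 2 and 3 divide [K:Q], and [K:Q] ≤ 3·2 = 6, so [K:Q] = 6. (Equivalently: Q(∛1187) ⊂ R but ω ∉ R, so [K : Q(∛1187)] = 2.)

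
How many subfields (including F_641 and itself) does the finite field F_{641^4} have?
F_{641^4} has 3 subfields

The subfields of F_{p^n} are exactly the fields F_{p^d} for d | n (each is the fixed field of the unique index-d subgroup of Gal(F_{p^n}/F_p) ≅ Z/nZ). The divisors of n = 4 are {1, 2, 4}, giving 3 subfields: F_{641^1}, F_{641^2}, F_{641^4}.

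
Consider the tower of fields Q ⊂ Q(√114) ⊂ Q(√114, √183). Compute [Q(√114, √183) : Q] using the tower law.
[Q(√114, √183) : Q] = 4

[Q(√114):Q] = 2 (min poly x^2 - 114, irreducible since 114 is squarefree > 1). For the top step, suppose √183 ∈ Q(√114), say √183 = c + d√114 with c, d ∈ Q. Squaring: 183 = c^2 + 114d^2 + 2cd√114. Since √114 ∉ Q this forces 2cd = 0. If d = 0 then √183 = c ∈ Q, contradicting 183 squarefree > 1. If c = 0 then 183 = 114d^2, so 114·183 = (114d)^2 is a perfect square in Q — but 114·183 = 20862 is not a perfect square (since 114 and 183 are distinct squarefree integers). Contradiction. Hence √183 ∉ Q(√114), so x^2 - 183 stays irreducible over Q(√114) and [Q(√114, √183) : Q(√114)] = 2. By the tower law, [Q(√114, √183) : Q] = 2 · 2 = 4.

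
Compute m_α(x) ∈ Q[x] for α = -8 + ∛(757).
m_α(x) = x^3 + 24x^2 + 192x - 245

Set β = α + 8 = ∛(757), so β^3 = 757. Then (α + 8)^3 - 757 = 0, i.e. α is a root of g(x) = (x + 8)^3 - 757 = x^3 + 24x^2 + 192x - 245. Since g(x) = h(x + 8) where h(x) = x^3 - 757, and h is irreducible over Q (because 757 is not a perfect cube, so h has no rational root, and a monic cubic with no rational root is irreducible), g is also irreducible (irreducibility is preserved under the substitution x → x + 8). Hence m_α(x) = x^3 + 24x^2 + 192x - 245.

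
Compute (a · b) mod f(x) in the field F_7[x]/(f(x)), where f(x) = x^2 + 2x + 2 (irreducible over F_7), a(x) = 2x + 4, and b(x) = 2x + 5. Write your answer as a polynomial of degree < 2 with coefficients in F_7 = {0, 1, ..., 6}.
a · b ≡ 3x + 5 (mod f(x))

Multiply in F_7[x]: a(x)·b(x) = (2x + 4)·(2x + 5) = 4x^2 + 4x + 6. This has degree ≥ 2, so divide by f(x) over F_7: 4x^2 + 4x + 6 = (4)·(x^2 + 2x + 2) + (3x + 5). Hence a·b ≡ 3x + 5 (mod f). (F_7[x]/(f) is a field with 7^2 = 49 elements since f is irreducible of degree 2.)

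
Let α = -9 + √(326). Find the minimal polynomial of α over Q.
m_α(x) = x^2 + 18x - 245

From α + 9 = √(326), squaring gives (α + 9)^2 = 326, i.e. α^2 + 18α + 81 = 326, so α^2 + 18α - 245 = 0. The discriminant of x^2 + 18x - 245 is (18)^2 - 4·(-245) = 324 + 980 = 1304, and 4·(326) is not a perfect square in Q since 326 is squarefree and ≠ 1. Hence x^2 + 18x - 245 is irreducible over Q and is the minimal polynomial of α.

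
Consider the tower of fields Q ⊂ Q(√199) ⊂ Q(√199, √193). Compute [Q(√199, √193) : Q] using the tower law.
[Q(√199, √193) : Q] = 4

[Q(√199):Q] = 2 (min poly x^2 - 199, irreducible since 199 is squarefree > 1). For the top step, suppose √193 ∈ Q(√199), say √193 = c + d√199 with c, d ∈ Q. Squaring: 193 = c^2 + 199d^2 + 2cd√199. Since √199 ∉ Q this forces 2cd = 0. If d = 0 then √193 = c ∈ Q, contradicting 193 squarefree > 1. If c = 0 then 193 = 199d^2, so 199·193 = (199d)^2 is a perfect square in Q — but 199·193 = 38407 is not a perfect square (since 199 and 193 are distinct squarefree integers). Contradiction. Hence √193 ∉ Q(√199), so x^2 - 193 stays irreducible over Q(√199) and [Q(√199, √193) : Q(√199)] = 2. By the tower law, [Q(√199, √193) : Q] = 2 · 2 = 4.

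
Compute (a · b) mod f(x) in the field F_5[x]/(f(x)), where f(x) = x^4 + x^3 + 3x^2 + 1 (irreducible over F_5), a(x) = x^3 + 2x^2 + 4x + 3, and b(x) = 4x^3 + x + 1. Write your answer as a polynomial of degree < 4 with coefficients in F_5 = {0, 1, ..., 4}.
a · b ≡ 2x^3 + 4x^2 + 3x + 2 (mod f(x))

Multiply in F_5[x]: a(x)·b(x) = (x^3 + 2x^2 + 4x + 3)·(4x^3 + x + 1) = 4x^6 + 3x^5 + 2x^4 + x^2 + 2x + 3. This has degree ≥ 4, so divide by f(x) over F_5: 4x^6 + 3x^5 + 2x^4 + x^2 + 2x + 3 = (4x^2 + 4x + 1)·(x^4 + x^3 + 3x^2 + 1) + (2x^3 + 4x^2 + 3x + 2). Hence a·b ≡ 2x^3 + 4x^2 + 3x + 2 (mod f). (F_5[x]/(f) is a field with 5^4 = 625 elements since f is irreducible of degree 4.)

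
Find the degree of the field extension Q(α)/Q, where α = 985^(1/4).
[Q(α):Q] = 4

α is a root of x^4 - 985. By Eisenstein's criterion at the prime p = 5 (which divides the constant term 985 but p^2 = 25 does not, since 985 is squarefree), x^4 - 985 is irreducible over Q. Hence [Q(α):Q] = 4.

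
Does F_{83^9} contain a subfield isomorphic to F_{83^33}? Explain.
No: F_{83^33} is not a subfield of F_{83^9}

F_{p^m} embeds in F_{p^n} iff m | n. Here 33 ∤ 9 (since 9 = 0·33 + 9 with remainder 9 ≠ 0), so F_{83^33} is not a subfield of F_{83^9}. Equivalently: if it were, the tower law would give 33 = [F_{83^33}:F_83] dividing [F_{83^9}:F_83] = 9, contradiction.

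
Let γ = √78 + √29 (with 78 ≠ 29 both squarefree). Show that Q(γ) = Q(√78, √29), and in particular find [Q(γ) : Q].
[Q(γ) : Q] = 4 (equivalently, Q(γ) = Q(√78, √29))

Obviously Q(γ) ⊆ Q(√78, √29), and [Q(√78, √29):Q] = 4 (since 78, 29 are distinct squarefree integers > 1 with 2262 not a perfect square). To show equality we compute the minimal polynomial of γ. From γ = √78 + √29: γ^2 = 78 + 2√(2262) + 29 = 107 + 2√(2262), so γ^2 - 107 = 2√(2262); squaring, (γ^2 - 107)^2 = 4·2262, i.e. γ^4 - 214γ^2 + 11449 - 9048 = 0, i.e. γ^4 - 214γ^2 + 2401 = 0. So γ is a root of x^4 - 214x^2 + 2401. This polynomial is irreducible over Q: it has no rational root (each ±√78 ± √29 is irrational), and any factorization into two quadratics over Q would force √(2262) ∈ Q (pairing opposite roots) or √78, √29 ∈ Q (other pairings), all impossible. Hence [Q(γ):Q] = 4 = [Q(√78, √29):Q], so Q(γ) = Q(√78, √29).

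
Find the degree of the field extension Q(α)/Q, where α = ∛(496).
[Q(α):Q] = 3

The minimal polynomial of α is x^3 - 496, irreducible over Q since 496 is not a perfect cube (so x^3 - 496 has no rational root). Hence [Q(α):Q] = deg(m_α) = 3.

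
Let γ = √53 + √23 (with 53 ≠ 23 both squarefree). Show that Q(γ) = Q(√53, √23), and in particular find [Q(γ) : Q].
[Q(γ) : Q] = 4 (equivalently, Q(γ) = Q(√53, √23))

Obviously Q(γ) ⊆ Q(√53, √23), and [Q(√53, √23):Q] = 4 (since 53, 23 are distinct squarefree integers > 1 with 1219 not a perfect square). To show equality we compute the minimal polynomial of γ. From γ = √53 + √23: γ^2 = 53 + 2√(1219) + 23 = 76 + 2√(1219), so γ^2 - 76 = 2√(1219); squaring, (γ^2 - 76)^2 = 4·1219, i.e. γ^4 - 152γ^2 + 5776 - 4876 = 0, i.e. γ^4 - 152γ^2 + 900 = 0. So γ is a root of x^4 - 152x^2 + 900. This polynomial is irreducible over Q: it has no rational root (each ±√53 ± √23 is irrational), and any factorization into two quadratics over Q would force √(1219) ∈ Q (pairing opposite roots) or √53, √23 ∈ Q (other pairings), all impossible. Hence [Q(γ):Q] = 4 = [Q(√53, √23):Q], so Q(γ) = Q(√53, √23).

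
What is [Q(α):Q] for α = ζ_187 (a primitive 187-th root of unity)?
[Q(α):Q] = 160

The minimal polynomial of ζ_187 over Q is the 187-th cyclotomic polynomial Φ_187(x), which is irreducible over Q and has degree φ(187) = 160. Hence [Q(α):Q] = φ(187) = 160.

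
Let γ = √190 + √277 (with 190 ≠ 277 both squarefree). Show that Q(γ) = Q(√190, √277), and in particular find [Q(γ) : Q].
[Q(γ) : Q] = 4 (equivalently, Q(γ) = Q(√190, √277))

Obviously Q(γ) ⊆ Q(√190, √277), and [Q(√190, √277):Q] = 4 (since 190, 277 are distinct squarefree integers > 1 with 52630 not a perfect square). To show equality we compute the minimal polynomial of γ. From γ = √190 + √277: γ^2 = 190 + 2√(52630) + 277 = 467 + 2√(52630), so γ^2 - 467 = 2√(52630); squaring, (γ^2 - 467)^2 = 4·52630, i.e. γ^4 - 934γ^2 + 218089 - 210520 = 0, i.e. γ^4 - 934γ^2 + 7569 = 0. So γ is a root of x^4 - 934x^2 + 7569. This polynomial is irreducible over Q: it has no rational root (each ±√190 ± √277 is irrational), and any factorization into two quadratics over Q would force √(52630) ∈ Q (pairing opposite roots) or √190, √277 ∈ Q (other pairings), all impossible. Hence [Q(γ):Q] = 4 = [Q(√190, √277):Q], so Q(γ) = Q(√190, √277).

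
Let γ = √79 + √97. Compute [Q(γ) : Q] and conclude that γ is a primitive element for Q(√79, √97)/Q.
[Q(γ) : Q] = 4 (equivalently, Q(γ) = Q(√79, √97))

Obviously Q(γ) ⊆ Q(√79, √97), and [Q(√79, √97):Q] = 4 (since 79, 97 are distinct squarefree integers > 1 with 7663 not a perfect square). To show equality we compute the minimal polynomial of γ. From γ = √79 + √97: γ^2 = 79 + 2√(7663) + 97 = 176 + 2√(7663), so γ^2 - 176 = 2√(7663); squaring, (γ^2 - 176)^2 = 4·7663, i.e. γ^4 - 352γ^2 + 30976 - 30652 = 0, i.e. γ^4 - 352γ^2 + 324 = 0. So γ is a root of x^4 - 352x^2 + 324. This polynomial is irreducible over Q: it has no rational root (each ±√79 ± √97 is irrational), and any factorization into two quadratics over Q would force √(7663) ∈ Q (pairing opposite roots) or √79, √97 ∈ Q (other pairings), all impossible. Hence [Q(γ):Q] = 4 = [Q(√79, √97):Q], so Q(γ) = Q(√79, √97).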